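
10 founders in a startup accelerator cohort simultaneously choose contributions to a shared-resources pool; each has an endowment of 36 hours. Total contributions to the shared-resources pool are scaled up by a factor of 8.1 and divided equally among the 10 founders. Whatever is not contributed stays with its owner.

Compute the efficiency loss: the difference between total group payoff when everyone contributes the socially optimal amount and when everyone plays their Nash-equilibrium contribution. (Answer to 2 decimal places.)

2556.00 hours

Each contributed unit returns 8.1/10 = 0.8100 to its contributor — below 1 — so contributing 0 is dominant for every player. At the Nash equilibrium everyone keeps their 36, and the group total is 10 × 36 = 360.
Each contributed unit returns 8.100 to the group as a whole (0.8100 to each of 10 players), which exceeds 1, so the social optimum is full contribution: group total = 8.100 × 360 = 2916.00.
Efficiency loss = 2916.00 − 360 = 2556.00.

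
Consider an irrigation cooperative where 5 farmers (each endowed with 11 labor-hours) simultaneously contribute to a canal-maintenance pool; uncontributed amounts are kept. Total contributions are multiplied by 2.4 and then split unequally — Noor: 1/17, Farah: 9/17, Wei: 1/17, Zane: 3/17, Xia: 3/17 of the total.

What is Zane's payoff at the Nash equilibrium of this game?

15.66 labor-hours

Each unit j contributes comes back to j as 2.4 × (j's share), so j prefers to contribute only if that share exceeds 1/2.4 = 0.4167; otherwise keeping the unit dominates.
Only Farah (9/17) clears that bar, contributing 11; the remaining 4 contribute 0. Total contributed: 11.
Zane keeps 11 and receives 2.4 × 11 × 3/17 = 4.66 from the canal-maintenance pool, for a payoff of 15.66.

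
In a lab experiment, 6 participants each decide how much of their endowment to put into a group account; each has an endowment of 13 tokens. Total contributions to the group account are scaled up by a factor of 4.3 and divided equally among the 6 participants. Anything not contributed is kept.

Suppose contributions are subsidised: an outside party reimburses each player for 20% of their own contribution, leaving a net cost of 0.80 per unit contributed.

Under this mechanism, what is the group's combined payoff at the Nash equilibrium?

Even with the mechanism, each unit contributed returns only (4.3/6) / 0.80 = 0.8958 per unit of net cost, so contributing nothing is still dominant.
At the Nash equilibrium no one contributes; group total payoff = 6 × 13 = 78.

78.00 tokens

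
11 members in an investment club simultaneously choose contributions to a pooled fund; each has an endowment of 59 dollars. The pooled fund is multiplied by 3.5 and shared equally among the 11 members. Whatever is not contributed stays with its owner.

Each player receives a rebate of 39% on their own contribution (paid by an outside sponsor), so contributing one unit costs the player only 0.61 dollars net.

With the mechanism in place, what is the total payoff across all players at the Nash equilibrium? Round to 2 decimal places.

Even with the mechanism, each unit contributed returns only (3.5/11) / 0.61 = 0.5216 per unit of net cost, so contributing nothing is still dominant.
At the Nash equilibrium no one contributes; group total payoff = 11 × 59 = 649.

649.00 dollars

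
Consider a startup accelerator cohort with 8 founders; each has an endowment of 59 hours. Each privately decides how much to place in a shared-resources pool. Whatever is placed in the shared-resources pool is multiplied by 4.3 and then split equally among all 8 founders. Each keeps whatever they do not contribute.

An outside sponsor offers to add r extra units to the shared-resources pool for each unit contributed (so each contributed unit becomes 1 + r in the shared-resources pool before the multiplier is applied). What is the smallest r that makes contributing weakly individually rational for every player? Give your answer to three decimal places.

0.860

With matching at rate r, one contributed unit becomes (1 + r) in the shared-resources pool and returns 4.3 × (1 + r) / 8 to the contributor.
Setting this equal to 1: 1 + r = 8/4.3 = 1.8605.
So the minimum matching rate is r = 1.8605 − 1 = 0.860.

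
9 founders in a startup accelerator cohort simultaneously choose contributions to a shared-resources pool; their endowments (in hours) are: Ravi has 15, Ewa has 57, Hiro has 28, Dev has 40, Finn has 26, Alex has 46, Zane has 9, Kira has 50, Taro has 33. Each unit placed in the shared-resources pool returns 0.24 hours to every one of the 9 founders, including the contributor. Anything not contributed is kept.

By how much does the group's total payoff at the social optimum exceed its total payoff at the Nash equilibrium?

The private return per contributed unit is 0.24 < 1 for everyone, so the Nash equilibrium is zero contribution and the group total is Σ E_j = 15 + 57 + 28 + 40 + 26 + 46 + 9 + 50 + 33 = 304.
Each contributed unit returns 2.160 to the group, so the social optimum is full contribution by everyone: group total = 2.160 × 304 = 656.64.
Efficiency loss = (2.160 − 1) × 304 = 352.64.

352.64 hours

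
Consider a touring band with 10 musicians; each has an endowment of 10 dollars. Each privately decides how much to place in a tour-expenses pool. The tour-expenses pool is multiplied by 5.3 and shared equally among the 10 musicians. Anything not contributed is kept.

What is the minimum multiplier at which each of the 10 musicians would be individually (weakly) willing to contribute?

A contributed unit returns (multiplier)/10 to its contributor.
This reaches 1 exactly when the multiplier is 10.

10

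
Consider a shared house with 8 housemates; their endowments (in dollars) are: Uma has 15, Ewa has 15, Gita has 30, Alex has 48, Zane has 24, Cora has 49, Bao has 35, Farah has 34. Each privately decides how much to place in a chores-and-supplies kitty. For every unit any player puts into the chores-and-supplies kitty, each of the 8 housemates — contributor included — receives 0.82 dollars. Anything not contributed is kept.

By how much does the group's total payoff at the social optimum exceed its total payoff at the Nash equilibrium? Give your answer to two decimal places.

1390.00 dollars

The private return per contributed unit is 0.82 < 1 for everyone, so the Nash equilibrium is zero contribution and the group total is Σ E_j = 15 + 15 + 30 + 48 + 24 + 49 + 35 + 34 = 250.
Each contributed unit returns 6.560 to the group, so the social optimum is full contribution by everyone: group total = 6.560 × 250 = 1640.00.
Efficiency loss = (6.560 − 1) × 250 = 1390.00.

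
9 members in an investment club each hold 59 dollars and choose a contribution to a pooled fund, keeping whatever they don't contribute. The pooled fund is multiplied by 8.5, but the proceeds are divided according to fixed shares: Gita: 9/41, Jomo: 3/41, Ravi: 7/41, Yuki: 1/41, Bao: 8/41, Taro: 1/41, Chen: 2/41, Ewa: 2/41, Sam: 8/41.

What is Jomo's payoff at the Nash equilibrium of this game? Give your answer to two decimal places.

205.78 dollars

Player j's private return per contributed unit is 8.5 × (j's share). Contributing is weakly dominant for j when that share is at least 1/8.5 = 0.1176, and contributing 0 is dominant otherwise.
Gita, Ravi, Bao and Sam clear that bar, contributing 59 each; the remaining 5 contribute 0. Total contributed: 236.
Jomo keeps 59 and receives 8.5 × 236 × 3/41 = 146.78 from the pooled fund, for a payoff of 205.78.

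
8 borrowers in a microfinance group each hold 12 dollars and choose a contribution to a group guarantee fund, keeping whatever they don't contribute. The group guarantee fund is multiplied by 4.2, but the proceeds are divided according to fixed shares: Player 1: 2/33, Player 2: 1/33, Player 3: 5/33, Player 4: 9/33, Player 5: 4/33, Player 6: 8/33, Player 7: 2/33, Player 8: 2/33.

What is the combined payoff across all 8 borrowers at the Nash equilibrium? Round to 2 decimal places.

172.80 dollars

Each unit j contributes comes back to j as 4.2 × (j's share), so j prefers to contribute only if that share exceeds 1/4.2 = 0.2381; otherwise keeping the unit dominates.
Player 4 and Player 6 are above the threshold, contributing 12 each; the remaining 6 contribute 0. Total contributed: 24.
The group guarantee fund pays out 4.2 × 24 = 100.80 in total (split across the unequal shares, but the aggregate is all that matters for the group sum).
The 6 free-riders keep 12 each, adding 72. Group total = 72 + 100.80 = 172.80.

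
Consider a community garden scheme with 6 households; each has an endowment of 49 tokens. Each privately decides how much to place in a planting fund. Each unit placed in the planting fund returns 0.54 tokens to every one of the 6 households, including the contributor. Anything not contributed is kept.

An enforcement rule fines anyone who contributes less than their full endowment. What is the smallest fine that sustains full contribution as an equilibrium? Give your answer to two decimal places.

Given the others contribute fully, the best deviation is to contribute 0 (any partial contribution still incurs the fine and gives up units whose private return 0.54 is below 1).
Deviating from 49 to 0 saves 49 tokens but forfeits the deviator's share of the drop in the planting fund: 0.54 × 49 = 26.46.
So the deviation gain is 49 − 26.46 = 22.54, and the fine must be at least 22.54 tokens to wipe it out.

22.54 tokens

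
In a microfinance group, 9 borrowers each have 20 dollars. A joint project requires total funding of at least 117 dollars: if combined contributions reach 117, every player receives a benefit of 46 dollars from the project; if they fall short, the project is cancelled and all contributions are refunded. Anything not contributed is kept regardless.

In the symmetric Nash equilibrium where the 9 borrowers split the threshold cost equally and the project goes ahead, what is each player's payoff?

53 dollars

Equal share of the threshold: 117/9 = 13.
At this profile no one gains by cutting their contribution: any cut drops the total below 117, the project is cancelled, contributions are refunded, and the deviator ends with 20, which is less than 20 − 13 + 46 = 53. Contributing more than 13 just wastes the excess. So contributing exactly 13 is a best response.
Each player's payoff: 20 − 13 + 46 = 53.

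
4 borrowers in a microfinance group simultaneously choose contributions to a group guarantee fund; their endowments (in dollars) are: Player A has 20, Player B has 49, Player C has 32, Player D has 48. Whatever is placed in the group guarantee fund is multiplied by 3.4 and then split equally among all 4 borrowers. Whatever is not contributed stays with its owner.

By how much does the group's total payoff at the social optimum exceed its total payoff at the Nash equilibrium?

357.60 dollars

The private return per contributed unit is 3.4/4 = 0.8500 < 1 for every player regardless of endowment, so the Nash equilibrium is zero contribution and the group total is Σ E_j = 20 + 49 + 32 + 48 = 149.
Each contributed unit returns 3.400 to the group, so the social optimum is full contribution by everyone: group total = 3.400 × 149 = 506.60.
Efficiency loss = (3.400 − 1) × 149 = 357.60.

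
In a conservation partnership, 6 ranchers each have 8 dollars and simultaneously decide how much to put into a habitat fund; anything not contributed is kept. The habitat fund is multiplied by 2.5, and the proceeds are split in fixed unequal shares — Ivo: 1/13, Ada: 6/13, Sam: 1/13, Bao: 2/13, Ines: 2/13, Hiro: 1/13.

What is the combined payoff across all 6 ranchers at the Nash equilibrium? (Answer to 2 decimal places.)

60.00 dollars

Each unit j contributes comes back to j as 2.5 × (j's share), so j prefers to contribute only if that share exceeds 1/2.5 = 0.4000; otherwise keeping the unit dominates.
Ada alone (share 6/13) is above the threshold, contributing 8; the remaining 5 contribute 0. Total contributed: 8.
The habitat fund pays out 2.5 × 8 = 20.00 in total (split across the unequal shares, but the aggregate is all that matters for the group sum).
The 5 free-riders keep 8 each, adding 40. Group total = 40 + 20.00 = 60.00.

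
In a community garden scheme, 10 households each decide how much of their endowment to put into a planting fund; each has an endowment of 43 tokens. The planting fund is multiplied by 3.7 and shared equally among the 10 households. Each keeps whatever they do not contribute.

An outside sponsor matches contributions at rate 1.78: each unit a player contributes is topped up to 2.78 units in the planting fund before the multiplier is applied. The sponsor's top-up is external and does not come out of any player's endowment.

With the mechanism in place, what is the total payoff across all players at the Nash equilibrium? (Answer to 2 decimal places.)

Under the mechanism each unit contributed yields 3.7 × 2.78 / 10 = 1.0286 back to its contributor per unit of net cost, which exceeds 1, making full contribution the dominant choice for everyone.
At the Nash equilibrium everyone contributes 43. Group total payoff = 3.7 × 2.78 × 430 = 4422.98.

4422.98 tokens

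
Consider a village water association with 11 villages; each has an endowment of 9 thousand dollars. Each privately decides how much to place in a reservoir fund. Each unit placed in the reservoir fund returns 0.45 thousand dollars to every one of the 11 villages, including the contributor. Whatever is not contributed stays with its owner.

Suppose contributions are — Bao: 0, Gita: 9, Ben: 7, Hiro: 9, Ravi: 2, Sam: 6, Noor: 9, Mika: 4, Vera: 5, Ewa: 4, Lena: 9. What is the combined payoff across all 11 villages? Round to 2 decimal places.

Total contributed: 0 + 9 + 7 + 9 + 2 + 6 + 9 + 4 + 5 + 4 + 9 = 64; total kept: 11 × 9 − 64 = 35.
The reservoir fund pays out 0.45 × 11 × 64 = 316.80 in aggregate.
Group total = 35 + 316.80 = 351.80.

351.80 thousand dollars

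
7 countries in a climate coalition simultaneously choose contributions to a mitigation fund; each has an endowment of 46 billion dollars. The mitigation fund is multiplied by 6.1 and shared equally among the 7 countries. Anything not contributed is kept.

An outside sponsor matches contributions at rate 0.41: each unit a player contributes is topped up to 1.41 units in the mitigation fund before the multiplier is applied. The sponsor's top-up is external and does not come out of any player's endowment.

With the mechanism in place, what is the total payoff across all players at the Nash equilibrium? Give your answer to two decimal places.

2769.52 billion dollars

With the mechanism, a contributed unit returns 6.1 × 1.41 / 7 = 1.2287 per unit of net cost to the contributor — now above 1 — so contributing fully is weakly dominant for every player.
At the Nash equilibrium everyone contributes 46. Group total payoff = 6.1 × 1.41 × 322 = 2769.52.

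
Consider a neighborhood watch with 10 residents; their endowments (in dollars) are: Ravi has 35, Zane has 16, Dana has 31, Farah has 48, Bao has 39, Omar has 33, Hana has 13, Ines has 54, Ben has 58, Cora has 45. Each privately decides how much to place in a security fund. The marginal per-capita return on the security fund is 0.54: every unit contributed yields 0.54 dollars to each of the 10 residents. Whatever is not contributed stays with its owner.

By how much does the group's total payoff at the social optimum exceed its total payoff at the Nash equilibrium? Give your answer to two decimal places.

The private return per contributed unit is 0.54 < 1 for everyone, so the Nash equilibrium is zero contribution and the group total is Σ E_j = 35 + 16 + 31 + 48 + 39 + 33 + 13 + 54 + 58 + 45 = 372.
Each contributed unit returns 5.400 to the group, so the social optimum is full contribution by everyone: group total = 5.400 × 372 = 2008.80.
Efficiency loss = (5.400 − 1) × 372 = 1636.80.

1636.80 dollars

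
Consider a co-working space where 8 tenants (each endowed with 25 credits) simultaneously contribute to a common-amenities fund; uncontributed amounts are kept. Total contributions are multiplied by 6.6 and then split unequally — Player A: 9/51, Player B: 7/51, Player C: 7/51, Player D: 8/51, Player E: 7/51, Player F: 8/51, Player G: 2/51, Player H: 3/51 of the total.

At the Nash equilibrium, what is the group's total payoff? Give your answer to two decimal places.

620.00 credits

Player j's private return per contributed unit is 6.6 × (j's share). Contributing is weakly dominant for j when that share is at least 1/6.6 = 0.1515, and contributing 0 is dominant otherwise.
Player A, Player D and Player F are above the threshold, contributing 25 each; the remaining 5 contribute 0. Total contributed: 75.
The common-amenities fund pays out 6.6 × 75 = 495.00 in total (split across the unequal shares, but the aggregate is all that matters for the group sum).
The 5 free-riders keep 25 each, adding 125. Group total = 125 + 495.00 = 620.00.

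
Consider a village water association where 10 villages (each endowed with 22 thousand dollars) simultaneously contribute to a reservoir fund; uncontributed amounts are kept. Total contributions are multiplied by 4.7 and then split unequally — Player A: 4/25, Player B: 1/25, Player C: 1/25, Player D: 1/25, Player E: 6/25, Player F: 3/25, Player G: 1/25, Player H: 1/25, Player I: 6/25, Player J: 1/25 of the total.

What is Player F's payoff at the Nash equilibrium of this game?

Player j's private return per contributed unit is 4.7 × (j's share). Contributing is weakly dominant for j when that share is at least 1/4.7 = 0.2128, and contributing 0 is dominant otherwise.
The shares above 0.2128 belong to Player E and Player I, contributing 22 each; the remaining 8 contribute 0. Total contributed: 44.
Player F keeps 22 and receives 4.7 × 44 × 3/25 = 24.82 from the reservoir fund, for a payoff of 46.82.

46.82 thousand dollars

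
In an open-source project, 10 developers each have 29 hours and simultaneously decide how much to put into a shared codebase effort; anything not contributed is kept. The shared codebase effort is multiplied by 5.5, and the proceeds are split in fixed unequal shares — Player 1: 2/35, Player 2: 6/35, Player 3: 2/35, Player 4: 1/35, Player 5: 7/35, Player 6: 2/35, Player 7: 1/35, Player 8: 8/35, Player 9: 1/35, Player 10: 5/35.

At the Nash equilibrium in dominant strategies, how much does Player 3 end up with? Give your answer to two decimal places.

For player j, contributing a unit is worthwhile iff 5.5 × (j's share) ≥ 1, i.e. iff j's share is at least 0.1818.
Player 5 and Player 8 are above the threshold, contributing 29 each; the remaining 8 contribute 0. Total contributed: 58.
Player 3 keeps 29 and receives 5.5 × 58 × 2/35 = 18.23 from the shared codebase effort, for a payoff of 47.23.

47.23 hours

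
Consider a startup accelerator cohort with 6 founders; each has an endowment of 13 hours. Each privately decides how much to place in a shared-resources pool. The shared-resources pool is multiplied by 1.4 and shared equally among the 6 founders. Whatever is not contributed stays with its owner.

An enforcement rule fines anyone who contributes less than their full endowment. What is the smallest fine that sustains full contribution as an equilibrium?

Given the others contribute fully, the best deviation is to contribute 0 (any partial contribution still incurs the fine and gives up units whose private return 0.2333 is below 1).
Deviating from 13 to 0 saves 13 hours but forfeits the deviator's share of the drop in the shared-resources pool: 1.4/6 × 13 = 3.03.
So the deviation gain is 13 − 3.03 = 9.97, and the fine must be at least 9.97 hours to wipe it out.

9.97 hours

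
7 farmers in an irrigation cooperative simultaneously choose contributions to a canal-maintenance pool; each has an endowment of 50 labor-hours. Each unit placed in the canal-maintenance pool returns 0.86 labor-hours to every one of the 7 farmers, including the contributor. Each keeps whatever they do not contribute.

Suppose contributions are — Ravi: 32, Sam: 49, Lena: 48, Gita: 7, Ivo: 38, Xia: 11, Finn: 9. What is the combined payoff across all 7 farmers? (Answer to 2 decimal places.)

Total contributed: 32 + 49 + 48 + 7 + 38 + 11 + 9 = 194; total kept: 7 × 50 − 194 = 156.
The canal-maintenance pool pays out 0.86 × 7 × 194 = 1167.88 in aggregate.
Group total = 156 + 1167.88 = 1323.88.

1323.88 labor-hours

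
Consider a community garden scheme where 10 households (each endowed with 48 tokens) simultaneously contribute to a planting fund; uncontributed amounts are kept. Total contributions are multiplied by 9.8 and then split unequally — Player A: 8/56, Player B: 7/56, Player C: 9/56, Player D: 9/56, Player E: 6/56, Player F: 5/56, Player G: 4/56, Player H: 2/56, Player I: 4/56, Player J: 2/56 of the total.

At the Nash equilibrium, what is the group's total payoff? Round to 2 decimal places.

A player with share s gets back 9.8·s per unit contributed, so full contribution is dominant for anyone with s > 1/9.8 = 0.1020 and zero contribution is dominant for anyone below.
Player A, Player B, Player C, Player D and Player E clear that bar, contributing 48 each; the remaining 5 contribute 0. Total contributed: 240.
The planting fund pays out 9.8 × 240 = 2352.00 in total (split across the unequal shares, but the aggregate is all that matters for the group sum).
The 5 free-riders keep 48 each, adding 240. Group total = 240 + 2352.00 = 2592.00.

2592.00 tokens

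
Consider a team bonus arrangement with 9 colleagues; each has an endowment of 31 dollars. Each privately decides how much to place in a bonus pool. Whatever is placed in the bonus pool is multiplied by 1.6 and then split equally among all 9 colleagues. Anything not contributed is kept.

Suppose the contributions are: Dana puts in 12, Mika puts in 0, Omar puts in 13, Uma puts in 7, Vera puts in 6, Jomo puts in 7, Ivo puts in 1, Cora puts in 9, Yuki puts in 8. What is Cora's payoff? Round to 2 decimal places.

33.20 dollars

Total contributed: 12 + 0 + 13 + 7 + 6 + 7 + 1 + 9 + 8 = 63.
Each receives 1.6 × 63 / 9 = 11.20 from the bonus pool.
Cora keeps 31 − 9 = 22, so Cora's payoff is 22 + 11.20 = 33.20.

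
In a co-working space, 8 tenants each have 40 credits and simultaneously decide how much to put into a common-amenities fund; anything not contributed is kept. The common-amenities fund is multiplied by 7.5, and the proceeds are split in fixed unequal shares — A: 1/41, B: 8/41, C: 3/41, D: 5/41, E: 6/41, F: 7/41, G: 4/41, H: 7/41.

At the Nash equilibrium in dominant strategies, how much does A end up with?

For player j, contributing a unit is worthwhile iff 7.5 × (j's share) ≥ 1, i.e. iff j's share is at least 0.1333.
The shares above 0.1333 belong to B, E, F and H, contributing 40 each; the remaining 4 contribute 0. Total contributed: 160.
A keeps 40 and receives 7.5 × 160 × 1/41 = 29.27 from the common-amenities fund, for a payoff of 69.27.

69.27 credits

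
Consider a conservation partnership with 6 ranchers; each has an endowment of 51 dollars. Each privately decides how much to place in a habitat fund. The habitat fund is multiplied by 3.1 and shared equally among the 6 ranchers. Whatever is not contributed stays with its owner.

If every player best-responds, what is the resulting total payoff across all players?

Each contributed unit returns 3.1/6 = 0.5167 to its contributor — below 1 — so contributing 0 is dominant for every player. At the Nash equilibrium everyone keeps their 51, and the group total is 6 × 51 = 306.

306.00 dollars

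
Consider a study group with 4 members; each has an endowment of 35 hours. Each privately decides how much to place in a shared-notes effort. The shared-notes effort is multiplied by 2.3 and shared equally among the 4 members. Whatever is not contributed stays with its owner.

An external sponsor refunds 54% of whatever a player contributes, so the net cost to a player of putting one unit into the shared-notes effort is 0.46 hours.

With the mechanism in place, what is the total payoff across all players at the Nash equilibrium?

397.60 hours

With the mechanism, a contributed unit returns (2.3/4) / 0.46 = 1.2500 per unit of net cost to the contributor — now above 1 — so contributing fully is weakly dominant for every player.
At the Nash equilibrium everyone contributes 35. Group total payoff = 4 × (35 × 0.54 + 2.3 × 35) = 397.60.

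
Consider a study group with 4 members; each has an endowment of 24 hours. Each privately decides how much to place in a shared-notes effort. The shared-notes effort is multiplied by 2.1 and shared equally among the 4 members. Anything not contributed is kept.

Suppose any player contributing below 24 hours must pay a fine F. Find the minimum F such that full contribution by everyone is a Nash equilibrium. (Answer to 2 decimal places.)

11.40 hours

Given the others contribute fully, the best deviation is to contribute 0 (any partial contribution still incurs the fine and gives up units whose private return 0.5250 is below 1).
Deviating from 24 to 0 saves 24 hours but forfeits the deviator's share of the drop in the shared-notes effort: 2.1/4 × 24 = 12.60.
So the deviation gain is 24 − 12.60 = 11.40, and the fine must be at least 11.40 hours to wipe it out.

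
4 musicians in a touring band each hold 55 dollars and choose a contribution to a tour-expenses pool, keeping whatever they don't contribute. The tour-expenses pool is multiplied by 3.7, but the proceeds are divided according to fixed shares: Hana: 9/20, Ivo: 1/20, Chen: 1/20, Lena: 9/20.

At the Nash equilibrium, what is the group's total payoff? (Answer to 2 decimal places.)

517.00 dollars

Each unit j contributes comes back to j as 3.7 × (j's share), so j prefers to contribute only if that share exceeds 1/3.7 = 0.2703; otherwise keeping the unit dominates.
The shares above 0.2703 belong to Hana and Lena, contributing 55 each; the remaining 2 contribute 0. Total contributed: 110.
The tour-expenses pool pays out 3.7 × 110 = 407.00 in total (split across the unequal shares, but the aggregate is all that matters for the group sum).
The 2 free-riders keep 55 each, adding 110. Group total = 110 + 407.00 = 517.00.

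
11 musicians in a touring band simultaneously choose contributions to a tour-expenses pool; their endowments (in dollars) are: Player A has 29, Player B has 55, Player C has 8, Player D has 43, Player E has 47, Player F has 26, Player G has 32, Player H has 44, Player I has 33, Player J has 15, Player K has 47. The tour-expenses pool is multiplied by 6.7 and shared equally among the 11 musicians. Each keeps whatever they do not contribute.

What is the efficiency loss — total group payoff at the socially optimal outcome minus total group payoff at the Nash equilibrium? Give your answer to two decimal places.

2160.30 dollars

The private return per contributed unit is 6.7/11 = 0.6091 < 1 for every player regardless of endowment, so the Nash equilibrium is zero contribution and the group total is Σ E_j = 29 + 55 + 8 + 43 + 47 + 26 + 32 + 44 + 33 + 15 + 47 = 379.
Each contributed unit returns 6.700 to the group, so the social optimum is full contribution by everyone: group total = 6.700 × 379 = 2539.30.
Efficiency loss = (6.700 − 1) × 379 = 2160.30.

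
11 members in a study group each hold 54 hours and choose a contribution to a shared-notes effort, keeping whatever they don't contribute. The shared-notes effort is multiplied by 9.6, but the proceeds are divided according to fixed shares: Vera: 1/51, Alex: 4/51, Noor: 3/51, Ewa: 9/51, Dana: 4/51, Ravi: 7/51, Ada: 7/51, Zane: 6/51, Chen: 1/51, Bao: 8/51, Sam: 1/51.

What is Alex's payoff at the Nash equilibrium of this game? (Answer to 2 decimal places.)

257.29 hours

For player j, contributing a unit is worthwhile iff 9.6 × (j's share) ≥ 1, i.e. iff j's share is at least 0.1042.
Ewa, Ravi, Ada, Zane and Bao clear that bar, contributing 54 each; the remaining 6 contribute 0. Total contributed: 270.
Alex keeps 54 and receives 9.6 × 270 × 4/51 = 203.29 from the shared-notes effort, for a payoff of 257.29.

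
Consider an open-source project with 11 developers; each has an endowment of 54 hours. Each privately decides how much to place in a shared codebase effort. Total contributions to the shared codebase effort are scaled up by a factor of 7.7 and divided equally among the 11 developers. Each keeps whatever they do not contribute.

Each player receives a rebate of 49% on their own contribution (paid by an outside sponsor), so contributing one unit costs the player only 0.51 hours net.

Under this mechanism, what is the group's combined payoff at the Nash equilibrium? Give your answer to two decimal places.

Under the mechanism each unit contributed yields (7.7/11) / 0.51 = 1.3725 back to its contributor per unit of net cost, which exceeds 1, making full contribution the dominant choice for everyone.
At the Nash equilibrium everyone contributes 54. Group total payoff = 11 × (54 × 0.49 + 7.7 × 54) = 4864.86.

4864.86 hours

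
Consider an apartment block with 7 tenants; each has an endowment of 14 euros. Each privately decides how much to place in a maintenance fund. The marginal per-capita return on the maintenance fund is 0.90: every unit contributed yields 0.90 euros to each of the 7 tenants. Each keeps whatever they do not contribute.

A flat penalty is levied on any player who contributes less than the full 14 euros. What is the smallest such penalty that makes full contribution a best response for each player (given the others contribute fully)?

1.40 euros

Given the others contribute fully, the best deviation is to contribute 0 (any partial contribution still incurs the fine and gives up units whose private return 0.90 is below 1).
Deviating from 14 to 0 saves 14 euros but forfeits the deviator's share of the drop in the maintenance fund: 0.90 × 14 = 12.60.
So the deviation gain is 14 − 12.60 = 1.40, and the fine must be at least 1.40 euros to wipe it out.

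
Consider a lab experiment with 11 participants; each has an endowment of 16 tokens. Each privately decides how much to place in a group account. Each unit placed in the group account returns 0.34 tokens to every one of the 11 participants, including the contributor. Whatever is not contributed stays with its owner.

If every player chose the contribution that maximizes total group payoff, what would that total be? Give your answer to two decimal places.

Each contributed unit returns 3.740 to the group as a whole (0.34 to each of 11 players), which exceeds 1, so the social optimum is full contribution: group total = 3.740 × 176 = 658.24.

658.24 tokens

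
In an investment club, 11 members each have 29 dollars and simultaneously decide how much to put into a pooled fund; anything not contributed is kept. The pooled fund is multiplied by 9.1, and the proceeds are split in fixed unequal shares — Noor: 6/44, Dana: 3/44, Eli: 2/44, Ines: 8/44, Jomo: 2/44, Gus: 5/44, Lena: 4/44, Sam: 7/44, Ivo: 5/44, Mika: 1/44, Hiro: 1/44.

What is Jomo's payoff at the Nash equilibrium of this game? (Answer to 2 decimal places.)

88.98 dollars

A player with share s gets back 9.1·s per unit contributed, so full contribution is dominant for anyone with s > 1/9.1 = 0.1099 and zero contribution is dominant for anyone below.
The shares above 0.1099 belong to Noor, Ines, Gus, Sam and Ivo, contributing 29 each; the remaining 6 contribute 0. Total contributed: 145.
Jomo keeps 29 and receives 9.1 × 145 × 2/44 = 59.98 from the pooled fund, for a payoff of 88.98.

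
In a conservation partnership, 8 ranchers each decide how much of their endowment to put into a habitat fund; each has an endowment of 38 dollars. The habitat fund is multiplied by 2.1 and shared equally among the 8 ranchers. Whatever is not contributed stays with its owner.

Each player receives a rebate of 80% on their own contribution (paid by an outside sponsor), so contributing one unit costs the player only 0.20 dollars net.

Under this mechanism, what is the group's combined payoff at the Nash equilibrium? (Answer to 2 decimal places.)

With the mechanism, a contributed unit returns (2.1/8) / 0.20 = 1.3125 per unit of net cost to the contributor — now above 1 — so contributing fully is weakly dominant for every player.
At the Nash equilibrium everyone contributes 38. Group total payoff = 8 × (38 × 0.80 + 2.1 × 38) = 881.60.

881.60 dollars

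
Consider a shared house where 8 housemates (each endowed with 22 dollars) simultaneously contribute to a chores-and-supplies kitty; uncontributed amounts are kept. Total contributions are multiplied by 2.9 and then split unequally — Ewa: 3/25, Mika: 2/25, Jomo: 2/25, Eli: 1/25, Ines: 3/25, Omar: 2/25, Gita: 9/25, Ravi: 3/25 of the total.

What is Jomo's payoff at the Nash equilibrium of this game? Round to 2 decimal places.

27.10 dollars

A player with share s gets back 2.9·s per unit contributed, so full contribution is dominant for anyone with s > 1/2.9 = 0.3448 and zero contribution is dominant for anyone below.
The only share above 0.3448 is Gita's 9/25, contributing 22; the remaining 7 contribute 0. Total contributed: 22.
Jomo keeps 22 and receives 2.9 × 22 × 2/25 = 5.10 from the chores-and-supplies kitty, for a payoff of 27.10.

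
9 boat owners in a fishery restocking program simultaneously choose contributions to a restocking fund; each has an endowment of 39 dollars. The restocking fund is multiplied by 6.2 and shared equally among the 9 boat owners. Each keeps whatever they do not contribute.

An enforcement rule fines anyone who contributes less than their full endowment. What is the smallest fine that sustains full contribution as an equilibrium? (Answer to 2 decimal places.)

Given the others contribute fully, the best deviation is to contribute 0 (any partial contribution still incurs the fine and gives up units whose private return 0.6889 is below 1).
Deviating from 39 to 0 saves 39 dollars but forfeits the deviator's share of the drop in the restocking fund: 6.2/9 × 39 = 26.87.
So the deviation gain is 39 − 26.87 = 12.13, and the fine must be at least 12.13 dollars to wipe it out.

12.13 dollars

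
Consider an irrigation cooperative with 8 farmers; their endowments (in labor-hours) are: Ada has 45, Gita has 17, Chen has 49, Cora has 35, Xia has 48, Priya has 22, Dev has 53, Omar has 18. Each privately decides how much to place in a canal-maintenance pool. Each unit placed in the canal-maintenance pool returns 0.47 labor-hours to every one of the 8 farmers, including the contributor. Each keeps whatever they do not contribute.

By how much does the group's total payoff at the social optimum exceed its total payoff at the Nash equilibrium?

792.12 labor-hours

The private return per contributed unit is 0.47 < 1 for everyone, so the Nash equilibrium is zero contribution and the group total is Σ E_j = 45 + 17 + 49 + 35 + 48 + 22 + 53 + 18 = 287.
Each contributed unit returns 3.760 to the group, so the social optimum is full contribution by everyone: group total = 3.760 × 287 = 1079.12.
Efficiency loss = (3.760 − 1) × 287 = 792.12.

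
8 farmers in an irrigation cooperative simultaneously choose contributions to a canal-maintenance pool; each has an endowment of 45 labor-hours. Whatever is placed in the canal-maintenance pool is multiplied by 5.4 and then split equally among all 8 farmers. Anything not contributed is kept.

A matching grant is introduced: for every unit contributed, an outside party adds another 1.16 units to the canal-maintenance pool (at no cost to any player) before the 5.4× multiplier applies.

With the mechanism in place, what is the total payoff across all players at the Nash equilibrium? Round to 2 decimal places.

4199.04 labor-hours

Under the mechanism each unit contributed yields 5.4 × 2.16 / 8 = 1.4580 back to its contributor per unit of net cost, which exceeds 1, making full contribution the dominant choice for everyone.
At the Nash equilibrium everyone contributes 45. Group total payoff = 5.4 × 2.16 × 360 = 4199.04.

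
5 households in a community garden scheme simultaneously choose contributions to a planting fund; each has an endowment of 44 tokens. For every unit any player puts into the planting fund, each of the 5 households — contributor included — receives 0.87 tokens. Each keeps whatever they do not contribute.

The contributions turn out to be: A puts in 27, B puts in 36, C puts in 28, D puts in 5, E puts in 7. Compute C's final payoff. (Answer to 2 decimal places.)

105.61 tokens

Total contributed: 27 + 36 + 28 + 5 + 7 = 103.
Each receives 0.87 × 103 = 89.61 from the planting fund.
C keeps 44 − 28 = 16, so C's payoff is 16 + 89.61 = 105.61.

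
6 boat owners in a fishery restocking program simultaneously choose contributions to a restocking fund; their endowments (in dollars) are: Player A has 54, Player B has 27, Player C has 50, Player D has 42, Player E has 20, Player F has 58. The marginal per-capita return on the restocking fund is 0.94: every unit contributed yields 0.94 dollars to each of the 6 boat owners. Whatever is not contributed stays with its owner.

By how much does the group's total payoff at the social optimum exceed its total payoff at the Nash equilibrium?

The private return per contributed unit is 0.94 < 1 for everyone, so the Nash equilibrium is zero contribution and the group total is Σ E_j = 54 + 27 + 50 + 42 + 20 + 58 = 251.
Each contributed unit returns 5.640 to the group, so the social optimum is full contribution by everyone: group total = 5.640 × 251 = 1415.64.
Efficiency loss = (5.640 − 1) × 251 = 1164.64.

1164.64 dollars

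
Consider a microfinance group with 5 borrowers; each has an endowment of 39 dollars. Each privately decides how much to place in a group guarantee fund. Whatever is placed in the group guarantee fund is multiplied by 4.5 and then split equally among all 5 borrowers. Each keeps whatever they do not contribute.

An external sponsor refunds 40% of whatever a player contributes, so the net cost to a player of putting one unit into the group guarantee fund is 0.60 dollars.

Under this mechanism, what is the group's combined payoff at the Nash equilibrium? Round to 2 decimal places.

955.50 dollars

With the mechanism, a contributed unit returns (4.5/5) / 0.60 = 1.5000 per unit of net cost to the contributor — now above 1 — so contributing fully is weakly dominant for every player.
At the Nash equilibrium everyone contributes 39. Group total payoff = 5 × (39 × 0.40 + 4.5 × 39) = 955.50.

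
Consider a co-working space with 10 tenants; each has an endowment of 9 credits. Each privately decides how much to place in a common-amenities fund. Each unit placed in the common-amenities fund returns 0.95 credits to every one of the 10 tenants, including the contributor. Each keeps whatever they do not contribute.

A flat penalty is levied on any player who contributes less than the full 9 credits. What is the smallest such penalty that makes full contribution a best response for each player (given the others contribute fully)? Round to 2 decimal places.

Given the others contribute fully, the best deviation is to contribute 0 (any partial contribution still incurs the fine and gives up units whose private return 0.95 is below 1).
Deviating from 9 to 0 saves 9 credits but forfeits the deviator's share of the drop in the common-amenities fund: 0.95 × 9 = 8.55.
So the deviation gain is 9 − 8.55 = 0.45, and the fine must be at least 0.45 credits to wipe it out.

0.45 credits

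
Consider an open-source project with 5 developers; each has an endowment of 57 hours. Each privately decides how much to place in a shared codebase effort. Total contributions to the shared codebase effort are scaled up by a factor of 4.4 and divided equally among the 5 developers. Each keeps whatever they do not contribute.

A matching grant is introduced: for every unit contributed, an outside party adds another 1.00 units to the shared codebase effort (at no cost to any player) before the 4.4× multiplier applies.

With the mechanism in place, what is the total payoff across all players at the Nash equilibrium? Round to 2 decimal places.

With the mechanism, a contributed unit returns 4.4 × 2.00 / 5 = 1.7600 per unit of net cost to the contributor — now above 1 — so contributing fully is weakly dominant for every player.
So the Nash equilibrium is full contribution by all 5; the group earns 4.4 × 2.00 × 285 = 2508.00.

2508.00 hours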